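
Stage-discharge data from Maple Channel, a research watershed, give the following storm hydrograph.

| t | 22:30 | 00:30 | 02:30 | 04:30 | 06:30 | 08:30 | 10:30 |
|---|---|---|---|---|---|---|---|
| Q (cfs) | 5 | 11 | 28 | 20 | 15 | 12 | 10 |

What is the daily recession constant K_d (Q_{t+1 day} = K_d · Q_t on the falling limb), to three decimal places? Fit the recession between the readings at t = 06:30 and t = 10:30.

Between t = 06:30 and t = 10:30 the flow falls from 15 to 10 cfs over 2×2 h = 4 h.
Per-interval ratio K = (10/15)^(1/2) = 0.8165; K_d = K^(24/2) = 0.088.

K_d ≈ 0.088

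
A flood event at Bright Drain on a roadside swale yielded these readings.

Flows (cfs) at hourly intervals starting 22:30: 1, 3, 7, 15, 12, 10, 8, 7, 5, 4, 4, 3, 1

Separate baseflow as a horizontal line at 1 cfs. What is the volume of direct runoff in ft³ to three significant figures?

V ≈ 2.41 × 10^5 ft³

Direct-runoff ordinates (Q − Q_b): 0.0, 2.0, 6.0, 14.0, 11.0, 9.0, 7.0, 6.0, 4.0, 3.0, 3.0, 2.0, 0.0 cfs.
ΣQ_DR = 67.00 cfs.
With Δt = 1 h = 3600 s, V = ΣQ_DR · Δt = 67.00 × 3600 = 2.41 × 10^5 ft³.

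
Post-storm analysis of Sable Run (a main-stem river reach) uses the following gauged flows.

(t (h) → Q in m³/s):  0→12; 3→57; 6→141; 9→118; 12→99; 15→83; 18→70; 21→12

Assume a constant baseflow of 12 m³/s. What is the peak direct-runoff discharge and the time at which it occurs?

Q_p = 129.0 m³/s at t = 6 h

Subtracting baseflow gives direct-runoff ordinates: 0.0, 45.0, 129.0, 106.0, 87.0, 71.0, 58.0, 0.0 m³/s.
The maximum is 129.0 m³/s, occurring at the reading for t = 6 h.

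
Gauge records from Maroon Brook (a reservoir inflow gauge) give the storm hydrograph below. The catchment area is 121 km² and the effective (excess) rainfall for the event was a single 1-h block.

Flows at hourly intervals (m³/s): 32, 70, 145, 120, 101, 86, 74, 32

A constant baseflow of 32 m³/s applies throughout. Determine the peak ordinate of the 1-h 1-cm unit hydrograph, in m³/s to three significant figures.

U_p ≈ 94.0 m³/s

Direct runoff: 0.0, 38.0, 113.0, 88.0, 69.0, 54.0, 42.0, 0.0 m³/s; ΣQ_DR = 404.0 m³/s, peak = 113.0 m³/s.
Runoff depth d = ΣQ_DR·Δt / A = 404.0 × 3600 / (121 km²) = 12.02 mm.
The 1-cm UH is the DRH scaled by (10 mm)/d, so U_p = 113.0 × 10/12.02 = 94.0 m³/s.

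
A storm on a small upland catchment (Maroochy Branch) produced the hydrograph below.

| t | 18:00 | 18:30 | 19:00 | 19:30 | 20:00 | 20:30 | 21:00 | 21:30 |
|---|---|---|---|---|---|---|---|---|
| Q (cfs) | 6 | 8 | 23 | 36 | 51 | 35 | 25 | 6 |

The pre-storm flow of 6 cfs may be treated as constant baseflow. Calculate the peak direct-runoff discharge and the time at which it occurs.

Subtracting baseflow gives direct-runoff ordinates: 0.0, 2.0, 17.0, 30.0, 45.0, 29.0, 19.0, 0.0 cfs.
The maximum is 45.0 cfs, occurring at the reading for t = 20:00.

Q_p = 45.0 cfs at t = 20:00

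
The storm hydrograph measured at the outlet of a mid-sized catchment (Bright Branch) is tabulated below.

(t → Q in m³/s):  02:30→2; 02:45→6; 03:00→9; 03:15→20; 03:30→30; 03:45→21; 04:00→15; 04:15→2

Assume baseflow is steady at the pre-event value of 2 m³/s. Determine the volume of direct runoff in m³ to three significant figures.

Direct-runoff ordinates (Q − Q_b): 0.0, 4.0, 7.0, 18.0, 28.0, 19.0, 13.0, 0.0 m³/s.
ΣQ_DR = 89.00 m³/s.
With Δt = 0.25 h = 900 s, V = ΣQ_DR · Δt = 89.00 × 900 = 80100 m³.

V ≈ 80100 m³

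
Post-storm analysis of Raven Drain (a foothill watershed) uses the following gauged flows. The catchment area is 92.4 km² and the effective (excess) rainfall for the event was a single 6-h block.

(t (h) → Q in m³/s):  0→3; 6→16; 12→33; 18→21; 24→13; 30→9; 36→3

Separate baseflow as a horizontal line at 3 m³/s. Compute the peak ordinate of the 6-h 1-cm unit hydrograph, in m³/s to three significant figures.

U_p ≈ 16.7 m³/s

Direct runoff: 0.0, 13.0, 30.0, 18.0, 10.0, 6.0, 0.0 m³/s; ΣQ_DR = 77.00 m³/s, peak = 30.0 m³/s.
Runoff depth d = ΣQ_DR·Δt / A = 77.00 × 21600 / (92.4 km²) = 18.00 mm.
The 1-cm UH is the DRH scaled by (10 mm)/d, so U_p = 30.0 × 10/18.00 = 16.7 m³/s.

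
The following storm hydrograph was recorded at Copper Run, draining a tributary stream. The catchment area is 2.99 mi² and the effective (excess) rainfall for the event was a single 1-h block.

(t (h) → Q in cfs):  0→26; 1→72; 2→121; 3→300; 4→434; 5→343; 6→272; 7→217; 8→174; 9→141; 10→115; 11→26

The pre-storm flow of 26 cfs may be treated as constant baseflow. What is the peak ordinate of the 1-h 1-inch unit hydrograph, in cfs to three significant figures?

Direct runoff: 0.0, 46.0, 95.0, 274.0, 408.0, 317.0, 246.0, 191.0, 148.0, 115.0, 89.0, 0.0 cfs; ΣQ_DR = 1929 cfs, peak = 408.0 cfs.
Runoff depth d = ΣQ_DR·Δt / A = 1929 × 3600 / (2.99 mi²) = 0.9997 in.
The 1-inch UH is the DRH scaled by (1 in)/d, so U_p = 408.0 × 1/0.9997 = 408 cfs.

U_p ≈ 408 cfs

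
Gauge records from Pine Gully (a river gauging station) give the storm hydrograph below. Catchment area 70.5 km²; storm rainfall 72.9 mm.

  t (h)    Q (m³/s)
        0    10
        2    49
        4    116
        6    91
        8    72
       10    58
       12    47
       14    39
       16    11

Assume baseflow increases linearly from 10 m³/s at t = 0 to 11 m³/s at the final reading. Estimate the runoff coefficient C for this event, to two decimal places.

C ≈ 0.56

ΣQ_DR = 398.5 m³/s; V = ΣQ_DR·Δt = 2.869 × 10^6 m³.
Runoff depth d = V / A = 40.70 mm.
C = d / P = 40.70 / 72.9 = 0.56.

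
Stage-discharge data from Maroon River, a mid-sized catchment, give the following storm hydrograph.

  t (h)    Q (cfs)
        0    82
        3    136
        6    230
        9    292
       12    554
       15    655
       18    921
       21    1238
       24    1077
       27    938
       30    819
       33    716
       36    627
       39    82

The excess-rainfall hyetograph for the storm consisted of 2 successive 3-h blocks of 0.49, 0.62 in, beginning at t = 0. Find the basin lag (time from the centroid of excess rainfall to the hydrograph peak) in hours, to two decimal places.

Centroid of excess rainfall: t_c = Σ P_i·t̄_i / ΣP_i = 3.1757 h (block centres at 1.5, 4.5 h).
Hydrograph peak occurs at t = 21 h, so basin lag t_L = 21 − 3.1757 = 17.82 h.

t_L ≈ 17.82 h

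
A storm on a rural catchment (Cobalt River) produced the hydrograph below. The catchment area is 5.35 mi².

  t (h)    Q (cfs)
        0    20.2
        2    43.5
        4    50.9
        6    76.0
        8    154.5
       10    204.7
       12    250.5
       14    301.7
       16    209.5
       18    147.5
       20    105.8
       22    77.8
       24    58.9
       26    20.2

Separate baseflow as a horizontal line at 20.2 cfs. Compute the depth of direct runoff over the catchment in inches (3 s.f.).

Direct runoff: 0.0, 23.3, 30.7, 55.8, 134.3, 184.5, 230.3, 281.5, 189.3, 127.3, 85.6, 57.6, 38.7, 0.0 cfs; ΣQ_DR = 1439 cfs.
V = ΣQ_DR · Δt = 1439 × 7200 s = 1.036 × 10^7 ft³.
Over A = 5.35 mi², depth = V / A = 0.834 in.

d ≈ 0.834 in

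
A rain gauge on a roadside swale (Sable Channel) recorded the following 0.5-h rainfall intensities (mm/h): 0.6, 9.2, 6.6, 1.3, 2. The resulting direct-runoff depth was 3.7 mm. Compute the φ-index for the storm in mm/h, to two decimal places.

Only the 2 blocks with intensity above φ contribute runoff: 9.2, 6.6 mm/h.
Σ(I−φ)·Δt = d  ⇒  (9.2+6.6 − 2φ)·0.5 = 3.7
φ = (15.80 − 3.7/0.5) / 2 = 4.20 mm/h.

φ ≈ 4.20 mm/h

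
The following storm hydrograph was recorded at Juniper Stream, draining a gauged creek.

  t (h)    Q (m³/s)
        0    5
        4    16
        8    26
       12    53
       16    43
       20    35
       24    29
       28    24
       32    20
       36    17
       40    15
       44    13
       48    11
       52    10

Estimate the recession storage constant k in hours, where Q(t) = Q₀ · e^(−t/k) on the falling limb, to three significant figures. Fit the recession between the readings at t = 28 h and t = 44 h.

k ≈ 26.1 h

On the falling limb, Q drops from 24 to 13 m³/s between t = 28 h and t = 44 h (Δt = 16 h).
k = −Δt / ln(Q₂/Q₁) = −16 / ln(13/24) = 26.1 h.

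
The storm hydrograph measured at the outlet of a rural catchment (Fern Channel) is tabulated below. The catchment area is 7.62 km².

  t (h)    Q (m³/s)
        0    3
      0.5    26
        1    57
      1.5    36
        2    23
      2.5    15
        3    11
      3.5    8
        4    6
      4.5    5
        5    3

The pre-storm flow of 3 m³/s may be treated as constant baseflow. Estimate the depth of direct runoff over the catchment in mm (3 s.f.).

d ≈ 37.8 mm

Direct runoff: 0.0, 23.0, 54.0, 33.0, 20.0, 12.0, 8.0, 5.0, 3.0, 2.0, 0.0 m³/s; ΣQ_DR = 160.0 m³/s.
V = ΣQ_DR · Δt = 160.0 × 1800 s = 2.880 × 10^5 m³.
Over A = 7.62 km², depth = V / A = 37.8 mm.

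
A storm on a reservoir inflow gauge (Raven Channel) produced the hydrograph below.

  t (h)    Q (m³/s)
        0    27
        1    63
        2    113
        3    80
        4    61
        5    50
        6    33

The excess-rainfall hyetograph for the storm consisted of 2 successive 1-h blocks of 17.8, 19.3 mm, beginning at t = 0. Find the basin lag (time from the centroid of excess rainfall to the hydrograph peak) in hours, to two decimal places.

Centroid of excess rainfall: t_c = Σ P_i·t̄_i / ΣP_i = 1.0202 h (block centres at 0.5, 1.5 h).
Hydrograph peak occurs at t = 2 h, so basin lag t_L = 2 − 1.0202 = 0.98 h.

t_L ≈ 0.98 h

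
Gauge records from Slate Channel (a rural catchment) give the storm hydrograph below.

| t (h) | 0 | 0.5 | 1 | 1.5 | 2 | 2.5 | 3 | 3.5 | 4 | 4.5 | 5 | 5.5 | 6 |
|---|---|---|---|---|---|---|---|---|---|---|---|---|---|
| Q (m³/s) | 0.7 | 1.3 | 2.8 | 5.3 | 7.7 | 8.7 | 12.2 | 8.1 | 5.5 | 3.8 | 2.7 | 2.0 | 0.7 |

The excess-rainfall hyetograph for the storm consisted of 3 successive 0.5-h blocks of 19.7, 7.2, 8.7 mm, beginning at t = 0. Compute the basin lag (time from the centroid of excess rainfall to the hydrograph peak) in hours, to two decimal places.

Centroid of excess rainfall: t_c = Σ P_i·t̄_i / ΣP_i = 0.5955 h (block centres at 0.25, 0.75, 1.25 h).
Hydrograph peak occurs at t = 3 h, so basin lag t_L = 3 − 0.5955 = 2.40 h.

t_L ≈ 2.40 h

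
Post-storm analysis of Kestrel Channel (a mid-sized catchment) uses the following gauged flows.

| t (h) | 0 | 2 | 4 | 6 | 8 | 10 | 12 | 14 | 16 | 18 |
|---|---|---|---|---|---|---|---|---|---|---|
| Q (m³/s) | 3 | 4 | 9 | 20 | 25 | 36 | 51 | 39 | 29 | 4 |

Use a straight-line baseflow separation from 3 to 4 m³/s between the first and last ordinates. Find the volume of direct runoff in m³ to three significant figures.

V ≈ 1.33 × 10^6 m³

Direct-runoff ordinates (Q − Q_b): 0.00, 0.89, 5.78, 16.67, 21.56, 32.44, 47.33, 35.22, 25.11, 0.00 m³/s.
ΣQ_DR = 185.0 m³/s.
With Δt = 2 h = 7200 s, V = ΣQ_DR · Δt = 185.0 × 7200 = 1.33 × 10^6 m³.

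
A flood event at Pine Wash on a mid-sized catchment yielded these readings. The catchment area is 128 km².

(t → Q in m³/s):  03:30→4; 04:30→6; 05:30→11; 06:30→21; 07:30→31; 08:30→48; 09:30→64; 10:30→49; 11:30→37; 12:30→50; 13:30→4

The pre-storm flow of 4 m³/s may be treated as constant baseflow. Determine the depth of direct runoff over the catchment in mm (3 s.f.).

Direct runoff: 0.0, 2.0, 7.0, 17.0, 27.0, 44.0, 60.0, 45.0, 33.0, 46.0, 0.0 m³/s; ΣQ_DR = 281.0 m³/s.
V = ΣQ_DR · Δt = 281.0 × 3600 s = 1.012 × 10^6 m³.
Over A = 128 km², depth = V / A = 7.90 mm.

d ≈ 7.90 mm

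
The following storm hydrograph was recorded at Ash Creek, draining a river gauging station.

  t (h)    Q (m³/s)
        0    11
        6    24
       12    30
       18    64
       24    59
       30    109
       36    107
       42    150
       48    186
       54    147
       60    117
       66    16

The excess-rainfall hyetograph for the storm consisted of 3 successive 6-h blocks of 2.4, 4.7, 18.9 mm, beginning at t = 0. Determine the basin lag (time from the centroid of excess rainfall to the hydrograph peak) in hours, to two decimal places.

t_L ≈ 35.19 h

Centroid of excess rainfall: t_c = Σ P_i·t̄_i / ΣP_i = 12.8077 h (block centres at 3, 9, 15 h).
Hydrograph peak occurs at t = 48 h, so basin lag t_L = 48 − 12.8077 = 35.19 h.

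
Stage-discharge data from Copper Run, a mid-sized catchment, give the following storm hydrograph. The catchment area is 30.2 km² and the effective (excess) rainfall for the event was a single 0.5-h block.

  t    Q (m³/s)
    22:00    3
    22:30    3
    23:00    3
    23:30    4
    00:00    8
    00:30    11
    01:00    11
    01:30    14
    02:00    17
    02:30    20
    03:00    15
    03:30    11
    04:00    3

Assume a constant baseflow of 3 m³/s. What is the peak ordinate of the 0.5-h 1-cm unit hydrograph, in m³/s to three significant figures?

U_p ≈ 34.0 m³/s

Direct runoff: 0.0, 0.0, 0.0, 1.0, 5.0, 8.0, 8.0, 11.0, 14.0, 17.0, 12.0, 8.0, 0.0 m³/s; ΣQ_DR = 84.00 m³/s, peak = 17.0 m³/s.
Runoff depth d = ΣQ_DR·Δt / A = 84.00 × 1800 / (30.2 km²) = 5.007 mm.
The 1-cm UH is the DRH scaled by (10 mm)/d, so U_p = 17.0 × 10/5.007 = 34.0 m³/s.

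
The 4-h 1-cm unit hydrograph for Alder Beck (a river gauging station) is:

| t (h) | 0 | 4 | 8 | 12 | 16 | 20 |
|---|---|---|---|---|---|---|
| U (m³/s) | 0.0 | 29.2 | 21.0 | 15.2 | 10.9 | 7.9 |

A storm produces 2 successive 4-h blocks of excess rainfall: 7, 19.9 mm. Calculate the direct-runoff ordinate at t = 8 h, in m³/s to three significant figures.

By discrete convolution, Q_j = Σ (P_i / 10 mm) · U_{j−i}.
At t = 8 h (j=2): Q = (7/10)·21.0 + (19.9/10)·29.2 = 72.8 m³/s.

Q ≈ 72.8 m³/s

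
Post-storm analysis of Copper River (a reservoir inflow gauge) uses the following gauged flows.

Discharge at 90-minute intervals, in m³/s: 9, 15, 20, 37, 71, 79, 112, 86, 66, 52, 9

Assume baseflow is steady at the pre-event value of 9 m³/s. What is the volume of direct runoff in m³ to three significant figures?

Direct-runoff ordinates (Q − Q_b): 0.0, 6.0, 11.0, 28.0, 62.0, 70.0, 103.0, 77.0, 57.0, 43.0, 0.0 m³/s.
ΣQ_DR = 457.0 m³/s.
With Δt = 1.5 h = 5400 s, V = ΣQ_DR · Δt = 457.0 × 5400 = 2.47 × 10^6 m³.

V ≈ 2.47 × 10^6 m³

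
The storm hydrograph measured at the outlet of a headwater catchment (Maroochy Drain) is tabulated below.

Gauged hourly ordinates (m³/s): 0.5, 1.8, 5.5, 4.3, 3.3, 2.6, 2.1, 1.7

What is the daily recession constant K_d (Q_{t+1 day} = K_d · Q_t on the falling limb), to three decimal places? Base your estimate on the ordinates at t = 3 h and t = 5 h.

K_d ≈ 0.002

Between t = 3 h and t = 5 h the flow falls from 4.3 to 2.6 m³/s over 2×1 h = 2 h.
Per-interval ratio K = (2.6/4.3)^(1/2) = 0.7776; K_d = K^(24/1) = 0.002.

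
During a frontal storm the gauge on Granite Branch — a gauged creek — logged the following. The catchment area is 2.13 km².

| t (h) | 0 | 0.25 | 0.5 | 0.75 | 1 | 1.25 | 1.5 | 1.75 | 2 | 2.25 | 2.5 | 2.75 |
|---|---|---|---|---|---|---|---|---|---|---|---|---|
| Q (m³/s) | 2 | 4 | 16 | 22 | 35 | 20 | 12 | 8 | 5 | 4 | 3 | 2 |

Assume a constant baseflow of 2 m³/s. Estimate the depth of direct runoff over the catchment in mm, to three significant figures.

d ≈ 46.1 mm

Direct runoff: 0.0, 2.0, 14.0, 20.0, 33.0, 18.0, 10.0, 6.0, 3.0, 2.0, 1.0, 0.0 m³/s; ΣQ_DR = 109.0 m³/s.
V = ΣQ_DR · Δt = 109.0 × 900 s = 98100 m³.
Over A = 2.13 km², depth = V / A = 46.1 mm.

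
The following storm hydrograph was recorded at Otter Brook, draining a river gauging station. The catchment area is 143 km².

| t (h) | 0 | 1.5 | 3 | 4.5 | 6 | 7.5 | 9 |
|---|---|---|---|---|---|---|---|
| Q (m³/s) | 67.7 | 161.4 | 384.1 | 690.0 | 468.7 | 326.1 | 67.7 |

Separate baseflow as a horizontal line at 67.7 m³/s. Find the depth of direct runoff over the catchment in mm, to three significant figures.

Direct runoff: 0.0, 93.7, 316.4, 622.3, 401.0, 258.4, 0.0 m³/s; ΣQ_DR = 1692 m³/s.
V = ΣQ_DR · Δt = 1692 × 5400 s = 9.136 × 10^6 m³.
Over A = 143 km², depth = V / A = 63.9 mm.

d ≈ 63.9 mm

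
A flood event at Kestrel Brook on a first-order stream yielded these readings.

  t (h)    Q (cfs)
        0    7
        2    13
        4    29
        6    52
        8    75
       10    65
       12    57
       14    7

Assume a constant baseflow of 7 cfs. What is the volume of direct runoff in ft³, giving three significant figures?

V ≈ 1.79 × 10^6 ft³

Direct-runoff ordinates (Q − Q_b): 0.0, 6.0, 22.0, 45.0, 68.0, 58.0, 50.0, 0.0 cfs.
ΣQ_DR = 249.0 cfs.
With Δt = 2 h = 7200 s, V = ΣQ_DR · Δt = 249.0 × 7200 = 1.79 × 10^6 ft³.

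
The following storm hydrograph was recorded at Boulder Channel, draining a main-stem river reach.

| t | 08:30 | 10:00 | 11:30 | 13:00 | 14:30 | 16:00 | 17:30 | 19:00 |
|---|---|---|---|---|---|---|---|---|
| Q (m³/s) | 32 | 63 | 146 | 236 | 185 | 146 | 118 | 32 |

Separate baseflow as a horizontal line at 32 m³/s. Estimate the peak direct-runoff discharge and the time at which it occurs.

Subtracting baseflow gives direct-runoff ordinates: 0.0, 31.0, 114.0, 204.0, 153.0, 114.0, 86.0, 0.0 m³/s.
The maximum is 204.0 m³/s, occurring at the reading for t = 13:00.

Q_p = 204.0 m³/s at t = 13:00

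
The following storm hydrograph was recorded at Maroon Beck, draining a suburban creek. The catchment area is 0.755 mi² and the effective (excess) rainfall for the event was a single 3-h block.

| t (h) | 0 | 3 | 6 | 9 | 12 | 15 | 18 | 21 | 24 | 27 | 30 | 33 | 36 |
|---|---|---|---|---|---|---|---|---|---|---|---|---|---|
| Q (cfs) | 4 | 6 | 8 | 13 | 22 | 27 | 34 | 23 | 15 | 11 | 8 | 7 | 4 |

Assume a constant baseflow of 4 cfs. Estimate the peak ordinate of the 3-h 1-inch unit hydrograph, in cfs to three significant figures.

Direct runoff: 0.0, 2.0, 4.0, 9.0, 18.0, 23.0, 30.0, 19.0, 11.0, 7.0, 4.0, 3.0, 0.0 cfs; ΣQ_DR = 130.0 cfs, peak = 30.0 cfs.
Runoff depth d = ΣQ_DR·Δt / A = 130.0 × 10800 / (0.755 mi²) = 0.8004 in.
The 1-inch UH is the DRH scaled by (1 in)/d, so U_p = 30.0 × 1/0.8004 = 37.5 cfs.

U_p ≈ 37.5 cfs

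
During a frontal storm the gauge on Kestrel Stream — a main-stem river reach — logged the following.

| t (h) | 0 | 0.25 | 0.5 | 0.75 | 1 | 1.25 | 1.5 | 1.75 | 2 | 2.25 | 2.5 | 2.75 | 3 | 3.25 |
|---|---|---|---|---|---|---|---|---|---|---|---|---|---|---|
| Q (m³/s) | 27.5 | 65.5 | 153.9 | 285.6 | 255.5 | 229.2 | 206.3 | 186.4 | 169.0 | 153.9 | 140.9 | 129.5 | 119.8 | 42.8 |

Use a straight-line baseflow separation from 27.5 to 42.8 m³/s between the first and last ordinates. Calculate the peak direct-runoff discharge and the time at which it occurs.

Subtracting baseflow gives direct-runoff ordinates: 0.00, 36.82, 124.05, 254.57, 223.29, 195.82, 171.74, 150.66, 132.08, 115.81, 101.63, 89.05, 78.18, 0.00 m³/s.
The maximum is 254.57 m³/s, occurring at the reading for t = 0.75 h.

Q_p = 254.57 m³/s at t = 0.75 h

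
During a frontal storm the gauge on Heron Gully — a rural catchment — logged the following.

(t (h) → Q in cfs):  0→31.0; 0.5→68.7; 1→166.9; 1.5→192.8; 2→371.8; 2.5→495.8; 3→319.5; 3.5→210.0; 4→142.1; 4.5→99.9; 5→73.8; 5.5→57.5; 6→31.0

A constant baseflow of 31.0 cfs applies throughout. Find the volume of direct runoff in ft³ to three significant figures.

V ≈ 3.34 × 10^6 ft³

Direct-runoff ordinates (Q − Q_b): 0.0, 37.7, 135.9, 161.8, 340.8, 464.8, 288.5, 179.0, 111.1, 68.9, 42.8, 26.5, 0.0 cfs.
ΣQ_DR = 1858 cfs.
With Δt = 0.5 h = 1800 s, V = ΣQ_DR · Δt = 1858 × 1800 = 3.34 × 10^6 ft³.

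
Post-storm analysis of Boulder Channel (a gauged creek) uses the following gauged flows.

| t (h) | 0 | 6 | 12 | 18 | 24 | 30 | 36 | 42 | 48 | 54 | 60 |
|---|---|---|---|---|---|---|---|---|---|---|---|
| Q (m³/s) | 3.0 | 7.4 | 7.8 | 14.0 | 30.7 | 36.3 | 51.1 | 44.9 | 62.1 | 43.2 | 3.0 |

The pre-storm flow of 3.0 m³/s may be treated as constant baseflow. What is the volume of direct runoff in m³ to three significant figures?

V ≈ 5.84 × 10^6 m³

Direct-runoff ordinates (Q − Q_b): 0.0, 4.4, 4.8, 11.0, 27.7, 33.3, 48.1, 41.9, 59.1, 40.2, 0.0 m³/s.
ΣQ_DR = 270.5 m³/s.
With Δt = 6 h = 21600 s, V = ΣQ_DR · Δt = 270.5 × 21600 = 5.84 × 10^6 m³.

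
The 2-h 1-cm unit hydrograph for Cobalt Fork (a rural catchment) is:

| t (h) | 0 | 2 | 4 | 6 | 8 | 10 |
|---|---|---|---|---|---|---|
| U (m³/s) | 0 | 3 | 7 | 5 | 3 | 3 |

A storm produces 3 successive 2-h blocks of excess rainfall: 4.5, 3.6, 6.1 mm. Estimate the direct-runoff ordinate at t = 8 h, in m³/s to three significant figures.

By discrete convolution, Q_j = Σ (P_i / 10 mm) · U_{j−i}.
At t = 8 h (j=4): Q = (4.5/10)·3 + (3.6/10)·5 + (6.1/10)·7 = 7.42 m³/s.

Q ≈ 7.42 m³/s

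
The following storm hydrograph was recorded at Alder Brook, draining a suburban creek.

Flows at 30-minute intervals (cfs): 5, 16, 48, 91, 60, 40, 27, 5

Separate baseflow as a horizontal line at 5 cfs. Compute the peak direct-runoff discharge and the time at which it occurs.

Subtracting baseflow gives direct-runoff ordinates: 0.0, 11.0, 43.0, 86.0, 55.0, 35.0, 22.0, 0.0 cfs.
The maximum is 86.0 cfs, occurring at the reading for t = 1.5 h.

Q_p = 86.0 cfs at t = 1.5 h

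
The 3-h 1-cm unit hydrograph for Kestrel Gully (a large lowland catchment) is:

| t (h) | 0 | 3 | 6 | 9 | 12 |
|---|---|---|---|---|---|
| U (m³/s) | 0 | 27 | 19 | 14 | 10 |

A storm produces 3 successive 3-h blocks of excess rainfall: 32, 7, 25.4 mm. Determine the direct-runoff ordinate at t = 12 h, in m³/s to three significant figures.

By discrete convolution, Q_j = Σ (P_i / 10 mm) · U_{j−i}.
At t = 12 h (j=4): Q = (32/10)·10 + (7/10)·14 + (25.4/10)·19 = 90.1 m³/s.

Q ≈ 90.1 m³/s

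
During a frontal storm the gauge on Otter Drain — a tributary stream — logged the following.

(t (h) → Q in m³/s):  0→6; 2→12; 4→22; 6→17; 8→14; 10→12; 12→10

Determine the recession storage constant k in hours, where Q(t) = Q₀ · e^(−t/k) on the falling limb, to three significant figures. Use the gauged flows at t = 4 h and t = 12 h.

k ≈ 10.1 h

On the falling limb, Q drops from 22 to 10 m³/s between t = 4 h and t = 12 h (Δt = 8 h).
k = −Δt / ln(Q₂/Q₁) = −8 / ln(10/22) = 10.1 h.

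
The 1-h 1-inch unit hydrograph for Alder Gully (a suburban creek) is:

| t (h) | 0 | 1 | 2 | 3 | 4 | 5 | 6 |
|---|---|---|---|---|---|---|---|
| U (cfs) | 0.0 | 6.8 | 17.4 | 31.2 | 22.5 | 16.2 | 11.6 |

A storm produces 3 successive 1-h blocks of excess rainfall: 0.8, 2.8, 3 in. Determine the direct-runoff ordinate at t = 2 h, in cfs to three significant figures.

Q ≈ 33.0 cfs

By discrete convolution, Q_j = Σ (P_i / 1 in) · U_{j−i}.
At t = 2 h (j=2): Q = (0.8/1)·17.4 + (2.8/1)·6.8 + (3/1)·0.0 = 33.0 cfs.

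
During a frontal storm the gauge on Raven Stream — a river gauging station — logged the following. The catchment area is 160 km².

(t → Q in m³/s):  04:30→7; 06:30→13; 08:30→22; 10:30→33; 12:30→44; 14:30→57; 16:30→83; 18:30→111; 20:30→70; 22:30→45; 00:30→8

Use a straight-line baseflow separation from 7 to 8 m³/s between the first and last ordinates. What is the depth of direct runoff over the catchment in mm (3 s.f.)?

d ≈ 18.5 mm

Direct runoff: 0.00, 5.90, 14.80, 25.70, 36.60, 49.50, 75.40, 103.30, 62.20, 37.10, 0.00 m³/s; ΣQ_DR = 410.5 m³/s.
V = ΣQ_DR · Δt = 410.5 × 7200 s = 2.956 × 10^6 m³.
Over A = 160 km², depth = V / A = 18.5 mm.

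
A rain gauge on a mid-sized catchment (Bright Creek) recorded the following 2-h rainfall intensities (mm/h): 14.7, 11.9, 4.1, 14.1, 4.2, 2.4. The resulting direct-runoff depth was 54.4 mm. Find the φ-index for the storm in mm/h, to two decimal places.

φ ≈ 4.50 mm/h

Only the 3 blocks with intensity above φ contribute runoff: 14.7, 11.9, 14.1 mm/h.
Σ(I−φ)·Δt = d  ⇒  (14.7+11.9+14.1 − 3φ)·2 = 54.4
φ = (40.70 − 54.4/2) / 3 = 4.50 mm/h.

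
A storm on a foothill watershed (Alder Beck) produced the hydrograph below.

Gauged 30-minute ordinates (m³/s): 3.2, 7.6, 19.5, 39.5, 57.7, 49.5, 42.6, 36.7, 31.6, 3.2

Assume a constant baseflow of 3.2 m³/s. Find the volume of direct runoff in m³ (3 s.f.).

Direct-runoff ordinates (Q − Q_b): 0.0, 4.4, 16.3, 36.3, 54.5, 46.3, 39.4, 33.5, 28.4, 0.0 m³/s.
ΣQ_DR = 259.1 m³/s.
With Δt = 0.5 h = 1800 s, V = ΣQ_DR · Δt = 259.1 × 1800 = 4.66 × 10^5 m³.

V ≈ 4.66 × 10^5 m³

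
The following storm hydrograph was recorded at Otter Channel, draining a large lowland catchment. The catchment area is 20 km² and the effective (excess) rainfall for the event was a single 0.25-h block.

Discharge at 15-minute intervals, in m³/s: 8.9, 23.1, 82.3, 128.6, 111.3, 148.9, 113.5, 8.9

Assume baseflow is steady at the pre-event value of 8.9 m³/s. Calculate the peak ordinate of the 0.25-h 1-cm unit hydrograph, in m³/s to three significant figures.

Direct runoff: 0.0, 14.2, 73.4, 119.7, 102.4, 140.0, 104.6, 0.0 m³/s; ΣQ_DR = 554.3 m³/s, peak = 140.0 m³/s.
Runoff depth d = ΣQ_DR·Δt / A = 554.3 × 900 / (20 km²) = 24.94 mm.
The 1-cm UH is the DRH scaled by (10 mm)/d, so U_p = 140.0 × 10/24.94 = 56.1 m³/s.

U_p ≈ 56.1 m³/s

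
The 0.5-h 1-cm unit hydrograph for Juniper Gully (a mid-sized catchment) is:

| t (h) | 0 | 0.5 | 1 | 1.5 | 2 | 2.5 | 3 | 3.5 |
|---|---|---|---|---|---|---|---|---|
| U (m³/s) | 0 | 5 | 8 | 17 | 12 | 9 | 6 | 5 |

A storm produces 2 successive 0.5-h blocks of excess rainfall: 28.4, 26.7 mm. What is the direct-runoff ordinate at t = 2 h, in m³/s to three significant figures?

Q ≈ 79.5 m³/s

By discrete convolution, Q_j = Σ (P_i / 10 mm) · U_{j−i}.
At t = 2 h (j=4): Q = (28.4/10)·12 + (26.7/10)·17 = 79.5 m³/s.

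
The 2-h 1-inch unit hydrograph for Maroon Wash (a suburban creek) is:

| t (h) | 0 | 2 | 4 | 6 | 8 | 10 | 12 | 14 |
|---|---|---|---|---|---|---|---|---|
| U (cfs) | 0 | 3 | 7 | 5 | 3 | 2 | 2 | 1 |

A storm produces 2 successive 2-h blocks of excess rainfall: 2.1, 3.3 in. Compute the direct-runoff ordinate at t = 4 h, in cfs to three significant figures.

By discrete convolution, Q_j = Σ (P_i / 1 in) · U_{j−i}.
At t = 4 h (j=2): Q = (2.1/1)·7 + (3.3/1)·3 = 24.6 cfs.

Q ≈ 24.6 cfs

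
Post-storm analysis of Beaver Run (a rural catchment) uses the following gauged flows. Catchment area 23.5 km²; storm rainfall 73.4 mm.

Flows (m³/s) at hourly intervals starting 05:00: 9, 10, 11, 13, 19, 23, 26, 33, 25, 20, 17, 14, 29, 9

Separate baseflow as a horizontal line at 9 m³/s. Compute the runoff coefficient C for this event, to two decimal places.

C ≈ 0.28

ΣQ_DR = 132.0 m³/s; V = ΣQ_DR·Δt = 4.752 × 10^5 m³.
Runoff depth d = V / A = 20.22 mm.
C = d / P = 20.22 / 73.4 = 0.28.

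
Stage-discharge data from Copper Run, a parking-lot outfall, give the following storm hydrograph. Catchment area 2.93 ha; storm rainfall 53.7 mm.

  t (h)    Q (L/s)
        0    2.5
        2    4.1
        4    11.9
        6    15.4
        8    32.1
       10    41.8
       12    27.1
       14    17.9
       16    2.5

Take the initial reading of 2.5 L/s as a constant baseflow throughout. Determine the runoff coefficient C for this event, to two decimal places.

C ≈ 0.61

ΣQ_DR = 132.8 L/s; V = ΣQ_DR·Δt = 9.562 × 10^5 L.
Runoff depth d = V / A = 32.63 mm.
C = d / P = 32.63 / 53.7 = 0.61.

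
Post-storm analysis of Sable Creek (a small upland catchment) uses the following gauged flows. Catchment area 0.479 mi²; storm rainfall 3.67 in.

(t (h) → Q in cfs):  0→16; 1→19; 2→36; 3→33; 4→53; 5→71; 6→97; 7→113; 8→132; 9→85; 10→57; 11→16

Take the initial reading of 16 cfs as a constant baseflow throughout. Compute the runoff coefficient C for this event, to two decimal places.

ΣQ_DR = 536.0 cfs; V = ΣQ_DR·Δt = 1.930 × 10^6 ft³.
Runoff depth d = V / A = 1.734 in.
C = d / P = 1.734 / 3.67 = 0.47.

C ≈ 0.47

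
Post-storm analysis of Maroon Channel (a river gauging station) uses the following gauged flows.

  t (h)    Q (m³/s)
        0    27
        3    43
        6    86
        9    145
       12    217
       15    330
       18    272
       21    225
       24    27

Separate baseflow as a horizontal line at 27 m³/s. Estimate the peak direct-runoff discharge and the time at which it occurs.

Q_p = 303.0 m³/s at t = 15 h

Subtracting baseflow gives direct-runoff ordinates: 0.0, 16.0, 59.0, 118.0, 190.0, 303.0, 245.0, 198.0, 0.0 m³/s.
The maximum is 303.0 m³/s, occurring at the reading for t = 15 h.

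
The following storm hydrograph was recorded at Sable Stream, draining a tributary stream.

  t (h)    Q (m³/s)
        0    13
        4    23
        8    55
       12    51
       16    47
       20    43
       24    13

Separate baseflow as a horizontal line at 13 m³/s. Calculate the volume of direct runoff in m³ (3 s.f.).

Direct-runoff ordinates (Q − Q_b): 0.0, 10.0, 42.0, 38.0, 34.0, 30.0, 0.0 m³/s.
ΣQ_DR = 154.0 m³/s.
With Δt = 4 h = 14400 s, V = ΣQ_DR · Δt = 154.0 × 14400 = 2.22 × 10^6 m³.

V ≈ 2.22 × 10^6 m³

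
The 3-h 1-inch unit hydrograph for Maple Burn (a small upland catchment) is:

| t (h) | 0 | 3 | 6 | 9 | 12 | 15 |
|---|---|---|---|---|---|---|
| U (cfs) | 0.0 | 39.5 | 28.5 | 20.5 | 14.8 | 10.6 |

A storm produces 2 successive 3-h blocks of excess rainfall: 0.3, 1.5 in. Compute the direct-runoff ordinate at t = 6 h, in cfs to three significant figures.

Q ≈ 67.8 cfs

By discrete convolution, Q_j = Σ (P_i / 1 in) · U_{j−i}.
At t = 6 h (j=2): Q = (0.3/1)·28.5 + (1.5/1)·39.5 = 67.8 cfs.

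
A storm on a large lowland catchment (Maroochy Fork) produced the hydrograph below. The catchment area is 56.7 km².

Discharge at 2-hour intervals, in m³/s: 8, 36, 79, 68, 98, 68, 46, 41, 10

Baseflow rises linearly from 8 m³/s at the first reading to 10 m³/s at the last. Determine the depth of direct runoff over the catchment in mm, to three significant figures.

Direct runoff: 0.00, 27.75, 70.50, 59.25, 89.00, 58.75, 36.50, 31.25, 0.00 m³/s; ΣQ_DR = 373.0 m³/s.
V = ΣQ_DR · Δt = 373.0 × 7200 s = 2.686 × 10^6 m³.
Over A = 56.7 km², depth = V / A = 47.4 mm.

d ≈ 47.4 mm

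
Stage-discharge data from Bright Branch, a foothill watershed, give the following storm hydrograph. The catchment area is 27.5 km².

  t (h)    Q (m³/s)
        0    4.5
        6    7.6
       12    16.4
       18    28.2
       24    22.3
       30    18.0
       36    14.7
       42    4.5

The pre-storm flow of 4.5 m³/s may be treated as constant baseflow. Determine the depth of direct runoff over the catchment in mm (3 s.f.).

d ≈ 63.0 mm

Direct runoff: 0.0, 3.1, 11.9, 23.7, 17.8, 13.5, 10.2, 0.0 m³/s; ΣQ_DR = 80.20 m³/s.
V = ΣQ_DR · Δt = 80.20 × 21600 s = 1.732 × 10^6 m³.
Over A = 27.5 km², depth = V / A = 63.0 mm.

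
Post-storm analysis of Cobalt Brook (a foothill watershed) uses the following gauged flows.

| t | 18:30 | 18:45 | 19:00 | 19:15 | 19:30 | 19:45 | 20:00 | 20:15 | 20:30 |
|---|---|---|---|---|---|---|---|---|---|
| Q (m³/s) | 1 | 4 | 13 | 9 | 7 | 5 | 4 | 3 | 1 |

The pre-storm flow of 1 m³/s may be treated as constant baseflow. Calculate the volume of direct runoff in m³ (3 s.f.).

Direct-runoff ordinates (Q − Q_b): 0.0, 3.0, 12.0, 8.0, 6.0, 4.0, 3.0, 2.0, 0.0 m³/s.
ΣQ_DR = 38.00 m³/s.
With Δt = 0.25 h = 900 s, V = ΣQ_DR · Δt = 38.00 × 900 = 34200 m³.

V ≈ 34200 m³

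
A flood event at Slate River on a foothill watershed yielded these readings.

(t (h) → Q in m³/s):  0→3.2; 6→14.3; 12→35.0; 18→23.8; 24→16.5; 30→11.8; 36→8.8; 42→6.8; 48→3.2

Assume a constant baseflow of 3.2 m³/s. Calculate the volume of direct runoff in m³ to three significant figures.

Direct-runoff ordinates (Q − Q_b): 0.0, 11.1, 31.8, 20.6, 13.3, 8.6, 5.6, 3.6, 0.0 m³/s.
ΣQ_DR = 94.60 m³/s.
With Δt = 6 h = 21600 s, V = ΣQ_DR · Δt = 94.60 × 21600 = 2.04 × 10^6 m³.

V ≈ 2.04 × 10^6 m³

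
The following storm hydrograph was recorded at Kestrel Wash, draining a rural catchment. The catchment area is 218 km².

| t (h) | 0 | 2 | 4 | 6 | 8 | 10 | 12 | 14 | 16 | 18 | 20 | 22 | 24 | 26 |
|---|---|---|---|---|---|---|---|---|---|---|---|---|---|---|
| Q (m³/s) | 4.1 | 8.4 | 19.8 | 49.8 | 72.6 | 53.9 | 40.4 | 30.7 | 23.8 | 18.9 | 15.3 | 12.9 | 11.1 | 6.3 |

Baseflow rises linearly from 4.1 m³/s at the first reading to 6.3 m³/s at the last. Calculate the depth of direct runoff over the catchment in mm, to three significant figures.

d ≈ 9.75 mm

Direct runoff: 0.00, 4.13, 15.36, 45.19, 67.82, 48.95, 35.28, 25.42, 18.35, 13.28, 9.51, 6.94, 4.97, 0.00 m³/s; ΣQ_DR = 295.2 m³/s.
V = ΣQ_DR · Δt = 295.2 × 7200 s = 2.125 × 10^6 m³.
Over A = 218 km², depth = V / A = 9.75 mm.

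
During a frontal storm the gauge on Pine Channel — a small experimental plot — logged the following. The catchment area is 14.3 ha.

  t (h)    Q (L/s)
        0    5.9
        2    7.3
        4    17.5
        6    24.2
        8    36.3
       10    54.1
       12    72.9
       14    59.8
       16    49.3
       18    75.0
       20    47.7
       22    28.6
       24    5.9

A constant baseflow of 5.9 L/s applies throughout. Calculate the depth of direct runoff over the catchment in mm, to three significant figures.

Direct runoff: 0.0, 1.4, 11.6, 18.3, 30.4, 48.2, 67.0, 53.9, 43.4, 69.1, 41.8, 22.7, 0.0 L/s; ΣQ_DR = 407.8 L/s.
V = ΣQ_DR · Δt = 407.8 × 7200 s = 2.936 × 10^6 L.
Over A = 14.3 ha, depth = V / A = 20.5 mm.

d ≈ 20.5 mm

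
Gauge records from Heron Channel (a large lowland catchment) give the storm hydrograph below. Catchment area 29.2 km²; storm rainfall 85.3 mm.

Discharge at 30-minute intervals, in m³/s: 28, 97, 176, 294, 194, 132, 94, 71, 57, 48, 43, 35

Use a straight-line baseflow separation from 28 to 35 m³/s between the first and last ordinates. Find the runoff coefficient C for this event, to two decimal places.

ΣQ_DR = 891.0 m³/s; V = ΣQ_DR·Δt = 1.604 × 10^6 m³.
Runoff depth d = V / A = 54.92 mm.
C = d / P = 54.92 / 85.3 = 0.64.

C ≈ 0.64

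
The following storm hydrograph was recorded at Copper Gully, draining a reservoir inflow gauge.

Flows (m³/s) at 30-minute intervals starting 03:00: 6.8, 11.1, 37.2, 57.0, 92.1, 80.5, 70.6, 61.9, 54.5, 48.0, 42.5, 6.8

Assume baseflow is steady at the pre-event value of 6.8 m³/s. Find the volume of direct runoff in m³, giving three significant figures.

V ≈ 8.77 × 10^5 m³

Direct-runoff ordinates (Q − Q_b): 0.0, 4.3, 30.4, 50.2, 85.3, 73.7, 63.8, 55.1, 47.7, 41.2, 35.7, 0.0 m³/s.
ΣQ_DR = 487.4 m³/s.
With Δt = 0.5 h = 1800 s, V = ΣQ_DR · Δt = 487.4 × 1800 = 8.77 × 10^5 m³.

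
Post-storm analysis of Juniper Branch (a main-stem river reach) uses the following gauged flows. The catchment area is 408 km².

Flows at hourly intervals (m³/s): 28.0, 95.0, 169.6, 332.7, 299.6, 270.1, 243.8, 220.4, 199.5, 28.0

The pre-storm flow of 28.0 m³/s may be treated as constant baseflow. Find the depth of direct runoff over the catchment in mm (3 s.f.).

d ≈ 14.2 mm

Direct runoff: 0.0, 67.0, 141.6, 304.7, 271.6, 242.1, 215.8, 192.4, 171.5, 0.0 m³/s; ΣQ_DR = 1607 m³/s.
V = ΣQ_DR · Δt = 1607 × 3600 s = 5.784 × 10^6 m³.
Over A = 408 km², depth = V / A = 14.2 mm.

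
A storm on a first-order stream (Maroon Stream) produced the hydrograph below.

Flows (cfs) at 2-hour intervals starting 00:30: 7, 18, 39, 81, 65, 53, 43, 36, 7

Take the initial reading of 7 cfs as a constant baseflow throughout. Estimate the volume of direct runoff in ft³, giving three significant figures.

V ≈ 2.06 × 10^6 ft³

Direct-runoff ordinates (Q − Q_b): 0.0, 11.0, 32.0, 74.0, 58.0, 46.0, 36.0, 29.0, 0.0 cfs.
ΣQ_DR = 286.0 cfs.
With Δt = 2 h = 7200 s, V = ΣQ_DR · Δt = 286.0 × 7200 = 2.06 × 10^6 ft³.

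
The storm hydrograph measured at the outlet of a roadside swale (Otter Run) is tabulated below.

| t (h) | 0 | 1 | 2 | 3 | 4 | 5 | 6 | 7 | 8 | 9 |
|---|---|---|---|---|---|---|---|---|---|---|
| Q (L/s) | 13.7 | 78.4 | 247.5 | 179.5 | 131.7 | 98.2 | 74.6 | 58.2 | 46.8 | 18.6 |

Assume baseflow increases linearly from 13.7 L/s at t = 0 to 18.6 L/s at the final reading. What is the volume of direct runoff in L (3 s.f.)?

Direct-runoff ordinates (Q − Q_b): 0.00, 64.16, 232.71, 164.17, 115.82, 81.78, 57.63, 40.69, 28.74, 0.00 L/s.
ΣQ_DR = 785.7 L/s.
With Δt = 1 h = 3600 s, V = ΣQ_DR · Δt = 785.7 × 3600 = 2.83 × 10^6 L.

V ≈ 2.83 × 10^6 L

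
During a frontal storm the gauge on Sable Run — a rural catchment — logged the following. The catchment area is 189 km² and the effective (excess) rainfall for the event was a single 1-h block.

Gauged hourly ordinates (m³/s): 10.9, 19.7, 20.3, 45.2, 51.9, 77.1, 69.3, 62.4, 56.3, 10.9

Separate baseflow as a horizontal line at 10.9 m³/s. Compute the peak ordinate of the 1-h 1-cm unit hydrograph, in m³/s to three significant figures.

U_p ≈ 110 m³/s

Direct runoff: 0.0, 8.8, 9.4, 34.3, 41.0, 66.2, 58.4, 51.5, 45.4, 0.0 m³/s; ΣQ_DR = 315.0 m³/s, peak = 66.2 m³/s.
Runoff depth d = ΣQ_DR·Δt / A = 315.0 × 3600 / (189 km²) = 6.000 mm.
The 1-cm UH is the DRH scaled by (10 mm)/d, so U_p = 66.2 × 10/6.000 = 110 m³/s.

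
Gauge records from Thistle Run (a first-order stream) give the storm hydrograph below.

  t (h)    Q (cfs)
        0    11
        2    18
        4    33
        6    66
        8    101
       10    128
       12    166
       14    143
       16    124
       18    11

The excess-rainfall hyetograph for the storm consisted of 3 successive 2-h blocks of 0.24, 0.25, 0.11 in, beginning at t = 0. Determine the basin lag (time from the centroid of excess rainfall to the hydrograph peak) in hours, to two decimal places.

t_L ≈ 9.43 h

Centroid of excess rainfall: t_c = Σ P_i·t̄_i / ΣP_i = 2.5667 h (block centres at 1, 3, 5 h).
Hydrograph peak occurs at t = 12 h, so basin lag t_L = 12 − 2.5667 = 9.43 h.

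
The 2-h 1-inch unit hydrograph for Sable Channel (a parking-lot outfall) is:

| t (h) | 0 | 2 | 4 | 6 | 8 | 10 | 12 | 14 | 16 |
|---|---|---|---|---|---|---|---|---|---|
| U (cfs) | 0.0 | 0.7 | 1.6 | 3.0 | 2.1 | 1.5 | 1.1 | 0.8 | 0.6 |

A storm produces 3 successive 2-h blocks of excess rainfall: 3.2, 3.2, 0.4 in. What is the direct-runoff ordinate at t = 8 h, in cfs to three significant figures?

By discrete convolution, Q_j = Σ (P_i / 1 in) · U_{j−i}.
At t = 8 h (j=4): Q = (3.2/1)·2.1 + (3.2/1)·3.0 + (0.4/1)·1.6 = 17.0 cfs.

Q ≈ 17.0 cfs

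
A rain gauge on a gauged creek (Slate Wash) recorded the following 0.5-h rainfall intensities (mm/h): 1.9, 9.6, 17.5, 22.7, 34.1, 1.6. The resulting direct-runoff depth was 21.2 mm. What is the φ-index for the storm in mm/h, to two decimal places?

Only the 3 blocks with intensity above φ contribute runoff: 17.5, 22.7, 34.1 mm/h.
Σ(I−φ)·Δt = d  ⇒  (17.5+22.7+34.1 − 3φ)·0.5 = 21.2
φ = (74.30 − 21.2/0.5) / 3 = 10.63 mm/h.

φ ≈ 10.63 mm/h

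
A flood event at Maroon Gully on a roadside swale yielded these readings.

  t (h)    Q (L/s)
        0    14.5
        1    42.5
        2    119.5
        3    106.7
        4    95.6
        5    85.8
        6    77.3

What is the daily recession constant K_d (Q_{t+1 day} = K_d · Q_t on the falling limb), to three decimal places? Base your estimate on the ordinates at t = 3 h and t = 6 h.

Between t = 3 h and t = 6 h the flow falls from 106.7 to 77.3 L/s over 3×1 h = 3 h.
Per-interval ratio K = (77.3/106.7)^(1/3) = 0.8981; K_d = K^(24/1) = 0.076.

K_d ≈ 0.076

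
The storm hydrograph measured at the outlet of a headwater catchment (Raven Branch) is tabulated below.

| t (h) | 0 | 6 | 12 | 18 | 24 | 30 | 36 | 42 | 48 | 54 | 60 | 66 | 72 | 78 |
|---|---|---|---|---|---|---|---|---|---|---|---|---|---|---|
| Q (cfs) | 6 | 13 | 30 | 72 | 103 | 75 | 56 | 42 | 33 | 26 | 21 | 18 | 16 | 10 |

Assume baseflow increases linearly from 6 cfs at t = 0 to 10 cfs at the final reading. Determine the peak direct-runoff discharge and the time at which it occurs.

Q_p = 95.77 cfs at t = 24 h

Subtracting baseflow gives direct-runoff ordinates: 0.00, 6.69, 23.38, 65.08, 95.77, 67.46, 48.15, 33.85, 24.54, 17.23, 11.92, 8.62, 6.31, 0.00 cfs.
The maximum is 95.77 cfs, occurring at the reading for t = 24 h.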